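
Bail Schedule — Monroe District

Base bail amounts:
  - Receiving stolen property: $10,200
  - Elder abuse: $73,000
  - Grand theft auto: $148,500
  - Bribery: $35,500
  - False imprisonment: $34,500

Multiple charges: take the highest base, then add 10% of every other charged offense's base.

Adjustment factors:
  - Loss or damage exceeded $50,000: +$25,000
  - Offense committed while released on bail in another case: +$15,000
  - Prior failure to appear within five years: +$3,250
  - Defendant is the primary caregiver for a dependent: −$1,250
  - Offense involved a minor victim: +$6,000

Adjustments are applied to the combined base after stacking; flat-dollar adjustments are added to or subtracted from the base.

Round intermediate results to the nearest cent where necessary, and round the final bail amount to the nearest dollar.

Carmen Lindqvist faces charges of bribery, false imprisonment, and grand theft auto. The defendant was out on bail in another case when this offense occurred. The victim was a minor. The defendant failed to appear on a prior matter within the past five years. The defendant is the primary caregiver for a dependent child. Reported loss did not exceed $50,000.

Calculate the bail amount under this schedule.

Base amounts from the schedule: bribery $35,500; false imprisonment $34,500; grand theft auto $148,500.
Stacking rule: highest base plus 10% of each additional charge. Highest is grand theft auto at $148,500. Additional: $35,500 × 10% = $3,550; $34,500 × 10% = $3,450. Combined base = $148,500 + $7,000 = $155,500.
Offense committed while released on bail in another case (+$15,000 flat): $155,500 + $15,000 = $170,500.
Prior failure to appear within five years (+$3,250 flat): $170,500 + $3,250 = $173,750.
Defendant is the primary caregiver for a dependent (−$1,250 flat): $173,750 − $1,250 = $172,500.
Offense involved a minor victim (+$6,000 flat): $172,500 + $6,000 = $178,500.

$178,500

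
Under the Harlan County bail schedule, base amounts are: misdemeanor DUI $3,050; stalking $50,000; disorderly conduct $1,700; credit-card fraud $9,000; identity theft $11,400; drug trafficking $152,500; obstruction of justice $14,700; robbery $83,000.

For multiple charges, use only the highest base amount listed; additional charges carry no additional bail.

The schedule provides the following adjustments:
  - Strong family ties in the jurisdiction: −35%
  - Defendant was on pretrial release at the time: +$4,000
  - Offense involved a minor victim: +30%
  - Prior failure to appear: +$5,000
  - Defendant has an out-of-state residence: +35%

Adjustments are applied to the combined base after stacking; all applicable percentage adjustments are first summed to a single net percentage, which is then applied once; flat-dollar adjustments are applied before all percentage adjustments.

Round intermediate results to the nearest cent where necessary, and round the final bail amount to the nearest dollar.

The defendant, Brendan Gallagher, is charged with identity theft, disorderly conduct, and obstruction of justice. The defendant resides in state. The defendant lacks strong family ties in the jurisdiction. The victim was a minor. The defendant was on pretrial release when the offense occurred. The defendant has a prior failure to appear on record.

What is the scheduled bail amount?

$30,810

Base amounts from the schedule: identity theft $11,400; disorderly conduct $1,700; obstruction of justice $14,700.
Stacking rule: use the highest base only. Highest is obstruction of justice at $14,700. Combined base = $14,700.
Defendant was on pretrial release at the time (+$4,000 flat): $14,700 + $4,000 = $18,700.
Prior failure to appear (+$5,000 flat): $18,700 + $5,000 = $23,700.
Offense involved a minor victim (+30%): $23,700 × 1.3 = $30,810.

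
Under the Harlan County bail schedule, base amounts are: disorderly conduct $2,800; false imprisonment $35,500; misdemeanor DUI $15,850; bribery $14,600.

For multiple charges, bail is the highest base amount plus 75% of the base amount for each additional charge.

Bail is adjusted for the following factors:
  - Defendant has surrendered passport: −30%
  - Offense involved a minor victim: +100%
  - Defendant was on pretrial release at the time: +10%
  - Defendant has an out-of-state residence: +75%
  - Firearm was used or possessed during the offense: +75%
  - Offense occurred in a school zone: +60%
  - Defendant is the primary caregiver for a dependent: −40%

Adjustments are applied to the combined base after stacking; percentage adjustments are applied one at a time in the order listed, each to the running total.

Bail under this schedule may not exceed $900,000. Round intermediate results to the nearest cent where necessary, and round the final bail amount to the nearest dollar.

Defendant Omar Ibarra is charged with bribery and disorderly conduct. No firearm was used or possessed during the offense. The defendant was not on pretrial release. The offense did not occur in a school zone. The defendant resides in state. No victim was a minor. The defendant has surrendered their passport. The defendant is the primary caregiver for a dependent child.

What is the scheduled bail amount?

Base amounts from the schedule: bribery $14,600; disorderly conduct $2,800.
Stacking rule: highest base plus 75% of each additional charge. Highest is bribery at $14,600. Additional: $2,800 × 75% = $2,100. Combined base = $14,600 + $2,100 = $16,700.
Defendant has surrendered passport (−30%): $16,700 × 0.7 = $11,690.
Defendant is the primary caregiver for a dependent (−40%): $11,690 × 0.6 = $7,014.
$7,014 is within the $900,000 maximum.

$7,014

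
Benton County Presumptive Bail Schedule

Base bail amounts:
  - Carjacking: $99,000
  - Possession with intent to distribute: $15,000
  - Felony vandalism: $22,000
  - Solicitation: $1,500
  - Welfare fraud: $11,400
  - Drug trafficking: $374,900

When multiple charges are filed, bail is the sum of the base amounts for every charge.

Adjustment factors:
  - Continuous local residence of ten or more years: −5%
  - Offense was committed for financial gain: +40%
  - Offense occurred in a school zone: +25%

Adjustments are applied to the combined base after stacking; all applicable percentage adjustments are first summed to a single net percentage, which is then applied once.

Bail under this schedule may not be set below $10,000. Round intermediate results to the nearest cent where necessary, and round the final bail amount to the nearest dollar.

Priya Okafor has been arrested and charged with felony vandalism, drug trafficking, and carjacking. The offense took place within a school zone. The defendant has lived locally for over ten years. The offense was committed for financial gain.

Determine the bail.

$793,440

Base amounts from the schedule: felony vandalism $22,000; drug trafficking $374,900; carjacking $99,000.
Stacking rule: sum of all bases. $22,000 + $374,900 + $99,000 = $495,900.
Net percentage adjustment: −5% +40% +25% = +60%. $495,900 × 1.6 = $793,440.
$793,440 is at or above the $10,000 minimum.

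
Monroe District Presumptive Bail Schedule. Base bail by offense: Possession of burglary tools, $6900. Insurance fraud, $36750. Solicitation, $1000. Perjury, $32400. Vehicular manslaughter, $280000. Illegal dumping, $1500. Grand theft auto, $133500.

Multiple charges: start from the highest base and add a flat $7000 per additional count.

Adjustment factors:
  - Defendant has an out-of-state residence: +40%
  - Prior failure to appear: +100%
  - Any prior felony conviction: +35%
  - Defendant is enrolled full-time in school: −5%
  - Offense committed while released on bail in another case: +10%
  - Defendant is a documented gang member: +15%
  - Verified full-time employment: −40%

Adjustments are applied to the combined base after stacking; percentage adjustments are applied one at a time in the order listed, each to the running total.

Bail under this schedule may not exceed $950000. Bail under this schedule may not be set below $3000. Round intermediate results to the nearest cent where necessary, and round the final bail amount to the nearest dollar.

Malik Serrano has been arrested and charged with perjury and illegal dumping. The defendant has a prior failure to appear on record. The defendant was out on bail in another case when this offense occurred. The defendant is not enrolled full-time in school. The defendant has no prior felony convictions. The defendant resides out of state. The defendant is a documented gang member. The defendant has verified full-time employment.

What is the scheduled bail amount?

$83733

Base amounts from the schedule: perjury $32400; illegal dumping $1500.
Stacking rule: highest base plus $7000 per additional charge. Highest is perjury at $32400; 1 additional charge → +$7000. Combined base = $39400.
Defendant has an out-of-state residence (+40%): $39400 × 1.4 = $55160.
Prior failure to appear (+100%): $55160 × 2 = $110320.
Offense committed while released on bail in another case (+10%): $110320 × 1.1 = $121352.
Defendant is a documented gang member (+15%): $121352 × 1.15 = $139554.80.
Verified full-time employment (−40%): $139554.80 × 0.6 = $83732.88.
$83732.88 is within the $950000 maximum.
$83732.88 is at or above the $3000 minimum.
Rounded to the nearest dollar: $83733.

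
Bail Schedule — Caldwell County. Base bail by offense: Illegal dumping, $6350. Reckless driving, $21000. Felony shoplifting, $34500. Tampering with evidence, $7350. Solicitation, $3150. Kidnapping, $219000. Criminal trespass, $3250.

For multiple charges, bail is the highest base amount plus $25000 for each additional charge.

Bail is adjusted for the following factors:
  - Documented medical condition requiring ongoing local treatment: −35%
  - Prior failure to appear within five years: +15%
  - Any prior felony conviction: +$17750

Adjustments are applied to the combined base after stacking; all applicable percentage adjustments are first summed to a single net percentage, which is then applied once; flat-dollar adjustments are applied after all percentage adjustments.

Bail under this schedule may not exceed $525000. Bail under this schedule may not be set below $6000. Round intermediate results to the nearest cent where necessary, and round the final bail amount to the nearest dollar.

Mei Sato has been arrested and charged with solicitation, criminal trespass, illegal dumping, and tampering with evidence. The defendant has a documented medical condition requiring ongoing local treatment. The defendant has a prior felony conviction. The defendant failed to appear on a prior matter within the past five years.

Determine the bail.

$83630

Base amounts from the schedule: solicitation $3150; criminal trespass $3250; illegal dumping $6350; tampering with evidence $7350.
Stacking rule: highest base plus $25000 per additional charge. Highest is tampering with evidence at $7350; 3 additional charges → +$75000. Combined base = $82350.
Net percentage adjustment: −35% +15% = −20%. $82350 × 0.8 = $65880.
Any prior felony conviction (+$17750 flat): $65880 + $17750 = $83630.
$83630 is within the $525000 maximum.
$83630 is at or above the $6000 minimum.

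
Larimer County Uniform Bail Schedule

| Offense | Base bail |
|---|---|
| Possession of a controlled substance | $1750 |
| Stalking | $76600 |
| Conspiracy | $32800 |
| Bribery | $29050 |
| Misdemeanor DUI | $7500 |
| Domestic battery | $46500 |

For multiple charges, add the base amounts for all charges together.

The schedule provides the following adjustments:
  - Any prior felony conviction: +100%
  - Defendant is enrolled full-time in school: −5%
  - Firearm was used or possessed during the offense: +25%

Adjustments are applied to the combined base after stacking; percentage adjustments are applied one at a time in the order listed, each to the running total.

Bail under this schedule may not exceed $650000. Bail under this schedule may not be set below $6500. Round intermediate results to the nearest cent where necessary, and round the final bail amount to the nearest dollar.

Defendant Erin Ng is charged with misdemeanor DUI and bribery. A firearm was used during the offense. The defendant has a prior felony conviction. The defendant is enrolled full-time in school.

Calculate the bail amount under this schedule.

$86806

Base amounts from the schedule: misdemeanor DUI $7500; bribery $29050.
Stacking rule: sum of all bases. $7500 + $29050 = $36550.
Any prior felony conviction (+100%): $36550 × 2 = $73100.
Defendant is enrolled full-time in school (−5%): $73100 × 0.95 = $69445.
Firearm was used or possessed during the offense (+25%): $69445 × 1.25 = $86806.25.
$86806.25 is within the $650000 maximum.
$86806.25 is at or above the $6500 minimum.
Rounded to the nearest dollar: $86806.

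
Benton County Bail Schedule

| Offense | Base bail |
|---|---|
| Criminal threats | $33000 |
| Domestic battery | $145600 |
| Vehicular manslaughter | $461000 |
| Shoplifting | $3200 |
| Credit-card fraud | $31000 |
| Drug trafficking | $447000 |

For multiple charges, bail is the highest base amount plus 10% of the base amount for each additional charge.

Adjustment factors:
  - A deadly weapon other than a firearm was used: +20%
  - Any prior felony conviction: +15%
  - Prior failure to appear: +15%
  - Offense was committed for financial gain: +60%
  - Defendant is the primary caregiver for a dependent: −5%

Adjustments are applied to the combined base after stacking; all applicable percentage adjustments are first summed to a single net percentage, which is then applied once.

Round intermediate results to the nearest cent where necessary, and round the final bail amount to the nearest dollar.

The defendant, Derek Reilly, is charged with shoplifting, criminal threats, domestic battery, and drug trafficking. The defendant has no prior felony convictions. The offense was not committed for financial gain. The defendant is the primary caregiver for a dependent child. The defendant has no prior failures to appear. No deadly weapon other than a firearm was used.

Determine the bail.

Base amounts from the schedule: shoplifting $3200; criminal threats $33000; domestic battery $145600; drug trafficking $447000.
Stacking rule: highest base plus 10% of each additional charge. Highest is drug trafficking at $447000. Additional: $3200 × 10% = $320; $33000 × 10% = $3300; $145600 × 10% = $14560. Combined base = $447000 + $18180 = $465180.
Defendant is the primary caregiver for a dependent (−5%): $465180 × 0.95 = $441921.

$441921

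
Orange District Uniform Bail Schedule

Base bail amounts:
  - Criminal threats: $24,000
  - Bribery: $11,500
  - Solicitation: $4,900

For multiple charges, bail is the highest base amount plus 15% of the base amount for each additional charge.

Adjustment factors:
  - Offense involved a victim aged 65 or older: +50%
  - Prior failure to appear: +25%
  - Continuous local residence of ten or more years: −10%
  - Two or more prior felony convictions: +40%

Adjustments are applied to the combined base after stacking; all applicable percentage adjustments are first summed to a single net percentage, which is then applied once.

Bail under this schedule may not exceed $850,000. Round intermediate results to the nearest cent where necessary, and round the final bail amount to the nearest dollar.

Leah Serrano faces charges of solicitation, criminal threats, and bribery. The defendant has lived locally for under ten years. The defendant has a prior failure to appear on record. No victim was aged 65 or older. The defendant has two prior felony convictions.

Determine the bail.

$43,659

Base amounts from the schedule: solicitation $4,900; criminal threats $24,000; bribery $11,500.
Stacking rule: highest base plus 15% of each additional charge. Highest is criminal threats at $24,000. Additional: $4,900 × 15% = $735; $11,500 × 15% = $1,725. Combined base = $24,000 + $2,460 = $26,460.
Net percentage adjustment: +25% +40% = +65%. $26,460 × 1.65 = $43,659.
$43,659 is within the $850,000 maximum.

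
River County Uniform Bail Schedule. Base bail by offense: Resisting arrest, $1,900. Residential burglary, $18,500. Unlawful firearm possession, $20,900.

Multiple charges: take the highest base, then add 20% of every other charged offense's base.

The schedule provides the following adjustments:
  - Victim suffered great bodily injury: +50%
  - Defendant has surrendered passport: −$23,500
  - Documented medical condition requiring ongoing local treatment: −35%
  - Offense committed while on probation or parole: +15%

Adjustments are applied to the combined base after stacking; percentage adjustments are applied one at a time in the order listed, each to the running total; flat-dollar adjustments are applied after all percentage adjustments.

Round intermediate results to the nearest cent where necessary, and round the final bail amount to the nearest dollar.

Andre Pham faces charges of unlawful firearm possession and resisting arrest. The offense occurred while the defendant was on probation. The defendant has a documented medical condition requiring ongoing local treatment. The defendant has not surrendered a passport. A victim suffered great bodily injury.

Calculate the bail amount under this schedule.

$23,860

Base amounts from the schedule: unlawful firearm possession $20,900; resisting arrest $1,900.
Stacking rule: highest base plus 20% of each additional charge. Highest is unlawful firearm possession at $20,900. Additional: $1,900 × 20% = $380. Combined base = $20,900 + $380 = $21,280.
Victim suffered great bodily injury (+50%): $21,280 × 1.5 = $31,920.
Documented medical condition requiring ongoing local treatment (−35%): $31,920 × 0.65 = $20,748.
Offense committed while on probation or parole (+15%): $20,748 × 1.15 = $23,860.20.
Rounded to the nearest dollar: $23,860.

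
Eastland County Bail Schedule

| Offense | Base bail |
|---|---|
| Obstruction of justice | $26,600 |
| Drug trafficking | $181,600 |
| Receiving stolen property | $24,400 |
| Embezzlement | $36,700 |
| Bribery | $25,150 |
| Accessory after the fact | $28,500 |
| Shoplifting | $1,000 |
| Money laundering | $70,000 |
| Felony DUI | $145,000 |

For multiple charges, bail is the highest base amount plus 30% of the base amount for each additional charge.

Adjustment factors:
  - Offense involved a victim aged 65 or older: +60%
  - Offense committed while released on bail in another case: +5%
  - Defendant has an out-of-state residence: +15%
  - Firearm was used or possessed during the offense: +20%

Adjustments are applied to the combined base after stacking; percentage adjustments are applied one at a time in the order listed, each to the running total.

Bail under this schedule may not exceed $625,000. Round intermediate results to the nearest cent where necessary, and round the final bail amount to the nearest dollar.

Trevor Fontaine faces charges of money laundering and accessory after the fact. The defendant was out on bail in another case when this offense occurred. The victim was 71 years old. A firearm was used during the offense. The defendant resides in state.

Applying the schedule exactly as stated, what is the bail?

$158,357

Base amounts from the schedule: money laundering $70,000; accessory after the fact $28,500.
Stacking rule: highest base plus 30% of each additional charge. Highest is money laundering at $70,000. Additional: $28,500 × 30% = $8,550. Combined base = $70,000 + $8,550 = $78,550.
Offense involved a victim aged 65 or older (+60%): $78,550 × 1.6 = $125,680.
Offense committed while released on bail in another case (+5%): $125,680 × 1.05 = $131,964.
Firearm was used or possessed during the offense (+20%): $131,964 × 1.2 = $158,356.80.
$158,356.80 is within the $625,000 maximum.
Rounded to the nearest dollar: $158,357.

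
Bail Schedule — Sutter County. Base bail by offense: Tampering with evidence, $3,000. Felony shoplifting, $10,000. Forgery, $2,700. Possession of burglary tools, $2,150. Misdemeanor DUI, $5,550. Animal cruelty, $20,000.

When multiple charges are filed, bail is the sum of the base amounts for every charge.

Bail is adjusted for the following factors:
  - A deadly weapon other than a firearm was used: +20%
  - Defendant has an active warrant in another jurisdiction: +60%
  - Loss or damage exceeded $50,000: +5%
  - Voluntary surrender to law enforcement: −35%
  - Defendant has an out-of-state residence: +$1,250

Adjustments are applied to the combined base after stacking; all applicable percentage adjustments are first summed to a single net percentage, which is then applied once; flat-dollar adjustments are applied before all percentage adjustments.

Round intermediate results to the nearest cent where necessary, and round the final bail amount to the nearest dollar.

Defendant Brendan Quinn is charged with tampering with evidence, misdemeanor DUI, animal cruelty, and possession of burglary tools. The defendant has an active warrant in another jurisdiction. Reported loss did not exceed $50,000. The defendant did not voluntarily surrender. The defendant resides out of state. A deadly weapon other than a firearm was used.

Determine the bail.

$57,510

Base amounts from the schedule: tampering with evidence $3,000; misdemeanor DUI $5,550; animal cruelty $20,000; possession of burglary tools $2,150.
Stacking rule: sum of all bases. $3,000 + $5,550 + $20,000 + $2,150 = $30,700.
Defendant has an out-of-state residence (+$1,250 flat): $30,700 + $1,250 = $31,950.
Net percentage adjustment: +20% +60% = +80%. $31,950 × 1.8 = $57,510.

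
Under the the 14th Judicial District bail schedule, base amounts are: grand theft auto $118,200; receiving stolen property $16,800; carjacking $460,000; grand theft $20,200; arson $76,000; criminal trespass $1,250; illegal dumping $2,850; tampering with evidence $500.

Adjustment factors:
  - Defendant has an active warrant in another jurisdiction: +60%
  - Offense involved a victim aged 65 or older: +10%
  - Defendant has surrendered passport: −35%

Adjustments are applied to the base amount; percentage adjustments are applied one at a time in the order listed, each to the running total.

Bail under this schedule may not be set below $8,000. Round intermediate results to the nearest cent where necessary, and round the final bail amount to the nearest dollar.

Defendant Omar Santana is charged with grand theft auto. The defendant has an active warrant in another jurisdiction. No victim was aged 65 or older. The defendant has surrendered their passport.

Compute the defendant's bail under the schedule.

$122,928

Base amounts from the schedule: grand theft auto $118,200.
Single charge. Combined base = $118,200.
Defendant has an active warrant in another jurisdiction (+60%): $118,200 × 1.6 = $189,120.
Defendant has surrendered passport (−35%): $189,120 × 0.65 = $122,928.
$122,928 is at or above the $8,000 minimum.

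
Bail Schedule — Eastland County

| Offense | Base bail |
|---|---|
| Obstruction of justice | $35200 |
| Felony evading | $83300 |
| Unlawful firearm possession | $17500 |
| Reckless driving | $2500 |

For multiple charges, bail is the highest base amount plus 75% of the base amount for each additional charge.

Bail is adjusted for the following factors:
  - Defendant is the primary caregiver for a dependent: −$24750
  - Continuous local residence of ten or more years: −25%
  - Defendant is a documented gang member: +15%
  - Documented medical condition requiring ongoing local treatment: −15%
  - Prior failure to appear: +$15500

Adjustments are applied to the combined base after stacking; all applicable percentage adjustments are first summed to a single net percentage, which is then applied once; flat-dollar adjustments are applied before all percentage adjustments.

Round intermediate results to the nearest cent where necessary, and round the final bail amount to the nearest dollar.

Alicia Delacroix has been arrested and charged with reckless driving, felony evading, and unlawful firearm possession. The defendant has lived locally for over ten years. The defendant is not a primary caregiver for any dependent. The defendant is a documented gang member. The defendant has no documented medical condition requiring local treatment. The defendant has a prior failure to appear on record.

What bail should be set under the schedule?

Base amounts from the schedule: reckless driving $2500; felony evading $83300; unlawful firearm possession $17500.
Stacking rule: highest base plus 75% of each additional charge. Highest is felony evading at $83300. Additional: $2500 × 75% = $1875; $17500 × 75% = $13125. Combined base = $83300 + $15000 = $98300.
Prior failure to appear (+$15500 flat): $98300 + $15500 = $113800.
Net percentage adjustment: −25% +15% = −10%. $113800 × 0.9 = $102420.

$102420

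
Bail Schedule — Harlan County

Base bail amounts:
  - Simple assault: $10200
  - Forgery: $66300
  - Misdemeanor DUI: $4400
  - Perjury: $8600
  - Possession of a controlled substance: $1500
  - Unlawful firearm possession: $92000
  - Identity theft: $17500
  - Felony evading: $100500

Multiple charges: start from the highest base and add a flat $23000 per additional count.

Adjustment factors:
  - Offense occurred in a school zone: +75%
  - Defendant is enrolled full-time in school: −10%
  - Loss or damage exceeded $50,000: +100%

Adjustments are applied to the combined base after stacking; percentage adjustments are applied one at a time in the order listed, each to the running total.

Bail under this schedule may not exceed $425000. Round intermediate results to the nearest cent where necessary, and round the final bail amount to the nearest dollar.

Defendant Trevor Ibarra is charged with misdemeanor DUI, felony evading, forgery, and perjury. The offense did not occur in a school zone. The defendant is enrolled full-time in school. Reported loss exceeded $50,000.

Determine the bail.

Base amounts from the schedule: misdemeanor DUI $4400; felony evading $100500; forgery $66300; perjury $8600.
Stacking rule: highest base plus $23000 per additional charge. Highest is felony evading at $100500; 3 additional charges → +$69000. Combined base = $169500.
Defendant is enrolled full-time in school (−10%): $169500 × 0.9 = $152550.
Loss or damage exceeded $50,000 (+100%): $152550 × 2 = $305100.
$305100 is within the $425000 maximum.

$305100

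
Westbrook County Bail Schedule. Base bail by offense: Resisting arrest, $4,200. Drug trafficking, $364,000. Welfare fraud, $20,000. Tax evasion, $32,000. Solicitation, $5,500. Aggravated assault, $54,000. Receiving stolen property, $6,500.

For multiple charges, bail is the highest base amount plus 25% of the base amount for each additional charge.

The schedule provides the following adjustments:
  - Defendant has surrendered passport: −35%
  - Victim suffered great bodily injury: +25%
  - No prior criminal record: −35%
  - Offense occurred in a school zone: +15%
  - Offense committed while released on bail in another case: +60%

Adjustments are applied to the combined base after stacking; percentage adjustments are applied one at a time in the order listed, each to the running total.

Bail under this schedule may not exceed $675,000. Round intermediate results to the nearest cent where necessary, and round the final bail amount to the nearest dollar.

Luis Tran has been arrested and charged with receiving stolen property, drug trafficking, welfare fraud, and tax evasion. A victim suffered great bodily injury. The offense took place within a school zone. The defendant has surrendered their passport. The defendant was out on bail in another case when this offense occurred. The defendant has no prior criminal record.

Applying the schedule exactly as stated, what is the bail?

$367,929

Base amounts from the schedule: receiving stolen property $6,500; drug trafficking $364,000; welfare fraud $20,000; tax evasion $32,000.
Stacking rule: highest base plus 25% of each additional charge. Highest is drug trafficking at $364,000. Additional: $6,500 × 25% = $1,625; $20,000 × 25% = $5,000; $32,000 × 25% = $8,000. Combined base = $364,000 + $14,625 = $378,625.
Defendant has surrendered passport (−35%): $378,625 × 0.65 = $246,106.25.
Victim suffered great bodily injury (+25%): $246,106.25 × 1.25 = $307,632.81.
No prior criminal record (−35%): $307,632.81 × 0.65 = $199,961.33.
Offense occurred in a school zone (+15%): $199,961.33 × 1.15 = $229,955.53.
Offense committed while released on bail in another case (+60%): $229,955.53 × 1.6 = $367,928.85.
$367,928.85 is within the $675,000 maximum.
Rounded to the nearest dollar: $367,929.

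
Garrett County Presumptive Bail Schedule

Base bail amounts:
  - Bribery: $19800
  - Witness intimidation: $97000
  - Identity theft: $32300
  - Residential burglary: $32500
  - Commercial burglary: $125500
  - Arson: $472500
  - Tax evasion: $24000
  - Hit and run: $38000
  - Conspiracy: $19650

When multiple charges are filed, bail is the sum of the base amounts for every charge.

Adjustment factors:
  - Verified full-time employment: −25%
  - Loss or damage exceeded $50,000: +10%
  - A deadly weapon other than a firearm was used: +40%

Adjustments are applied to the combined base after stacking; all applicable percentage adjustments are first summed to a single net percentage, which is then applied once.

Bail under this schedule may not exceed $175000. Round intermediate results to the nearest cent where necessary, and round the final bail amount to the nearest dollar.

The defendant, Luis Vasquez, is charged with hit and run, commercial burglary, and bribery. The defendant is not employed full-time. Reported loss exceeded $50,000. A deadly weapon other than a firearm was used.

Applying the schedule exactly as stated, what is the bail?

$175000

Base amounts from the schedule: hit and run $38000; commercial burglary $125500; bribery $19800.
Stacking rule: sum of all bases. $38000 + $125500 + $19800 = $183300.
Net percentage adjustment: +10% +40% = +50%. $183300 × 1.5 = $274950.
Result $274950 exceeds the maximum of $175000; bail is capped at $175000.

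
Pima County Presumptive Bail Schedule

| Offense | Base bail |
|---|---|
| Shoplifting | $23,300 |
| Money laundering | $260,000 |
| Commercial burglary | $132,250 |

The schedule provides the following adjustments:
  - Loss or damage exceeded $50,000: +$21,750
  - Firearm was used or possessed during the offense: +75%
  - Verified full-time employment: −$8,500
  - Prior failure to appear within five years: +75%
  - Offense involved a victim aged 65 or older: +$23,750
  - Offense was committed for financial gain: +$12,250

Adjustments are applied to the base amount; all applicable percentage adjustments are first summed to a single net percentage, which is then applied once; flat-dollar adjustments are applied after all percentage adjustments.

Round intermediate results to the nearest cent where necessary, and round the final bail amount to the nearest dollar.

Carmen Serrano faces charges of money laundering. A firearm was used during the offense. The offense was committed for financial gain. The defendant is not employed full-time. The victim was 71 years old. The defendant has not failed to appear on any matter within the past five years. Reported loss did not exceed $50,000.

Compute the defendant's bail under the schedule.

$491,000

Base amounts from the schedule: money laundering $260,000.
Single charge. Combined base = $260,000.
Firearm was used or possessed during the offense (+75%): $260,000 × 1.75 = $455,000.
Offense involved a victim aged 65 or older (+$23,750 flat): $455,000 + $23,750 = $478,750.
Offense was committed for financial gain (+$12,250 flat): $478,750 + $12,250 = $491,000.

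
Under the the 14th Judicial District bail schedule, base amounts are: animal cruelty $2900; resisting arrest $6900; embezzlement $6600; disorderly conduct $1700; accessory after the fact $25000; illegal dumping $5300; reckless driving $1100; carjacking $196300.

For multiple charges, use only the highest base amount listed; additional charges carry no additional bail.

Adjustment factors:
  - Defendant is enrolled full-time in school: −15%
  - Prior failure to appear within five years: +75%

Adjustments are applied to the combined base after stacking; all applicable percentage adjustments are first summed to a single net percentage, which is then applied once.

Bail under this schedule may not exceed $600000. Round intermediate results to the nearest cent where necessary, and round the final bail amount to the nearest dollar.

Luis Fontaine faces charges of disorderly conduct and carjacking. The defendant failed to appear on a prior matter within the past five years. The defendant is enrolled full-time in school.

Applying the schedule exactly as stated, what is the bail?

$314080

Base amounts from the schedule: disorderly conduct $1700; carjacking $196300.
Stacking rule: use the highest base only. Highest is carjacking at $196300. Combined base = $196300.
Net percentage adjustment: −15% +75% = +60%. $196300 × 1.6 = $314080.
$314080 is within the $600000 maximum.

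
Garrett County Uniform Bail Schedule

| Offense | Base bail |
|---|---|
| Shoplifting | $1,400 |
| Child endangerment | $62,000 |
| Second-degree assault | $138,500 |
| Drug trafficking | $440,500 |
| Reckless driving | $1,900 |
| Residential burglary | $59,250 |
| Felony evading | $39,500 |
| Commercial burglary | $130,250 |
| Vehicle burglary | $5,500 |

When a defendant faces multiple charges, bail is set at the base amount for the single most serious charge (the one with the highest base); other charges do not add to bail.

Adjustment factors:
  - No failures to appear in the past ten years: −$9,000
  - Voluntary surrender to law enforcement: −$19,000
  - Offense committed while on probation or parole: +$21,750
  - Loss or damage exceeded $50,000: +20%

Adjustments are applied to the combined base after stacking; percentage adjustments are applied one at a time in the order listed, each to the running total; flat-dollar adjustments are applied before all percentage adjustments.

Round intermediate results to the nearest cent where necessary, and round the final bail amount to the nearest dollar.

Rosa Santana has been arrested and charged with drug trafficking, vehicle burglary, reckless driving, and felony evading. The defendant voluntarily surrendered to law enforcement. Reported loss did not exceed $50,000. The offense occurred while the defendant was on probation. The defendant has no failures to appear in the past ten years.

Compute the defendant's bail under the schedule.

Base amounts from the schedule: drug trafficking $440,500; vehicle burglary $5,500; reckless driving $1,900; felony evading $39,500.
Stacking rule: use the highest base only. Highest is drug trafficking at $440,500. Combined base = $440,500.
No failures to appear in the past ten years (−$9,000 flat): $440,500 − $9,000 = $431,500.
Voluntary surrender to law enforcement (−$19,000 flat): $431,500 − $19,000 = $412,500.
Offense committed while on probation or parole (+$21,750 flat): $412,500 + $21,750 = $434,250.

$434,250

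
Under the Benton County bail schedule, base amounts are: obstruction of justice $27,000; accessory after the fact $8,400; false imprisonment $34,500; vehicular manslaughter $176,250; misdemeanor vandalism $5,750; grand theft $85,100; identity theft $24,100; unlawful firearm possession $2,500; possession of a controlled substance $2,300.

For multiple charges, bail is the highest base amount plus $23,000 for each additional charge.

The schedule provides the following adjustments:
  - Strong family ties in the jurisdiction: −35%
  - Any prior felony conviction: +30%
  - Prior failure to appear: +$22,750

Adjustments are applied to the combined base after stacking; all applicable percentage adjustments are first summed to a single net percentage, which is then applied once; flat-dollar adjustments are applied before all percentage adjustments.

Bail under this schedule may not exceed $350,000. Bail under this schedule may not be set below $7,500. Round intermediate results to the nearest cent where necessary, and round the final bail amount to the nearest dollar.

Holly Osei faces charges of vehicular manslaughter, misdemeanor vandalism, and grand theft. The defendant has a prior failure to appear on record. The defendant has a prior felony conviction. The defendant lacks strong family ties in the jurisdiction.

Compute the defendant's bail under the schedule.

$318,500

Base amounts from the schedule: vehicular manslaughter $176,250; misdemeanor vandalism $5,750; grand theft $85,100.
Stacking rule: highest base plus $23,000 per additional charge. Highest is vehicular manslaughter at $176,250; 2 additional charges → +$46,000. Combined base = $222,250.
Prior failure to appear (+$22,750 flat): $222,250 + $22,750 = $245,000.
Any prior felony conviction (+30%): $245,000 × 1.3 = $318,500.
$318,500 is within the $350,000 maximum.
$318,500 is at or above the $7,500 minimum.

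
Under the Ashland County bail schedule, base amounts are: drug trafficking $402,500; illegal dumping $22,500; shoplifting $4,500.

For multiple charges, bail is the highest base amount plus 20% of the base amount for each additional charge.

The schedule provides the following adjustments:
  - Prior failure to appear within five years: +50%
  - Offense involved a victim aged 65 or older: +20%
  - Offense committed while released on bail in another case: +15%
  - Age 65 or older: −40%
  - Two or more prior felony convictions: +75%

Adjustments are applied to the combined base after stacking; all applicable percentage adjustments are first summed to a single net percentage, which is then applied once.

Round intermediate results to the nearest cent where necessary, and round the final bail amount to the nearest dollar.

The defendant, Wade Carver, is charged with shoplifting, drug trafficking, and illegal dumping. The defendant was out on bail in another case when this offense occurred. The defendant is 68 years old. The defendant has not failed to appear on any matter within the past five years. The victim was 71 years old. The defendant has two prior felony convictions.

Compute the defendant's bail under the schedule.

$693,430

Base amounts from the schedule: shoplifting $4,500; drug trafficking $402,500; illegal dumping $22,500.
Stacking rule: highest base plus 20% of each additional charge. Highest is drug trafficking at $402,500. Additional: $4,500 × 20% = $900; $22,500 × 20% = $4,500. Combined base = $402,500 + $5,400 = $407,900.
Net percentage adjustment: +20% +15% −40% +75% = +70%. $407,900 × 1.7 = $693,430.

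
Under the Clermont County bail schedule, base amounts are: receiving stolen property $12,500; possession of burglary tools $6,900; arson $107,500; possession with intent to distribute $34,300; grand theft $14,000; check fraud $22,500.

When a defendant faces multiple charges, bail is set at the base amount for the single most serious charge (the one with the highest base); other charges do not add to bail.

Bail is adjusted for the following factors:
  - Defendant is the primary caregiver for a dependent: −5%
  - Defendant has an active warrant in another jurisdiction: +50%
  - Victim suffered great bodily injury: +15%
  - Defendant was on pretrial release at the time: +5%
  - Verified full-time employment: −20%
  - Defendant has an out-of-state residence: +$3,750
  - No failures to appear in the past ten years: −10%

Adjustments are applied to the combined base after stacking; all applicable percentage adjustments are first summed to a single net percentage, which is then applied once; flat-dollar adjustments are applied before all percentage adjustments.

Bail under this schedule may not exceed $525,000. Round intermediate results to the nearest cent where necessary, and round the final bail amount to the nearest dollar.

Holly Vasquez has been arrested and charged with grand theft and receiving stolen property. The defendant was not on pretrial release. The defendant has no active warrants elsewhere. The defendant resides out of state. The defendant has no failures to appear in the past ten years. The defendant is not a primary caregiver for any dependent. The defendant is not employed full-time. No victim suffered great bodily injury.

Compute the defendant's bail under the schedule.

$15,975

Base amounts from the schedule: grand theft $14,000; receiving stolen property $12,500.
Stacking rule: use the highest base only. Highest is grand theft at $14,000. Combined base = $14,000.
Defendant has an out-of-state residence (+$3,750 flat): $14,000 + $3,750 = $17,750.
No failures to appear in the past ten years (−10%): $17,750 × 0.9 = $15,975.
$15,975 is within the $525,000 maximum.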